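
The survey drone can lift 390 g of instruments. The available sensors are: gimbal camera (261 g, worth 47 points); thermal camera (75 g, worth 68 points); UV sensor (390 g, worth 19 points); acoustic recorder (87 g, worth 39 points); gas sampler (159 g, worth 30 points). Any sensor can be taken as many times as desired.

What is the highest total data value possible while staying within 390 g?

Ranking by ratio (data value/g): thermal camera 0.91, acoustic recorder 0.45, gas sampler 0.19, gimbal camera 0.18.
Taking 5×thermal camera: 375 g used, 340 in data value.
The spare 15 g is too small for any remaining sensor, and no exchange beats 340.

340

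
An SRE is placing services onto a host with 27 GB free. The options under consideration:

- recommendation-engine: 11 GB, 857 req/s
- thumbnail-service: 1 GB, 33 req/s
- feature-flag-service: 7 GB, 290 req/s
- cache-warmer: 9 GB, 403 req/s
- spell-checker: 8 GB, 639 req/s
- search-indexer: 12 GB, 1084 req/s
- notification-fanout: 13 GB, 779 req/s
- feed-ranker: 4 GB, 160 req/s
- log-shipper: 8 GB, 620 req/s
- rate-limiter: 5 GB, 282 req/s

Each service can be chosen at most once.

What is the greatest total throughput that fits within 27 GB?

2116

Density check — search-indexer 90.33, spell-checker 79.88, recommendation-engine 77.91, log-shipper 77.50 are the best per GB.
Greedy by ratio would take thumbnail-service + spell-checker + search-indexer + rate-limiter: 26 GB used, total 2038.
A better packing is recommendation-engine + spell-checker + log-shipper: 27 GB, total 2116.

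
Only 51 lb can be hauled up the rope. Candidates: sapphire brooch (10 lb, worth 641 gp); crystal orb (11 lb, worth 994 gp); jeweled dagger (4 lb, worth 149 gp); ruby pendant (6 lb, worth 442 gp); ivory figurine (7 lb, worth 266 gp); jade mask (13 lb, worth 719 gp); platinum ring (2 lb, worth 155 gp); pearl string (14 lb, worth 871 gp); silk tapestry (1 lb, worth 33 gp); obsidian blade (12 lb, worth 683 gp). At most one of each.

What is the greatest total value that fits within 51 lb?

Ranking by ratio (value/lb): crystal orb 90.36, platinum ring 77.50, ruby pendant 73.67.
Taking the top-ratio items first gives sapphire brooch + crystal orb + ruby pendant + ivory figurine + platinum ring + pearl string + silk tapestry for 3402 (51 lb).
The 13 lb tied up in ruby pendant and ivory figurine is better spent on jade mask — total rises to 3413 (51 lb).
Runner-up sapphire brooch + crystal orb + ruby pendant + ivory figurine + platinum ring + pearl string + silk tapestry tops out at 3402.

3413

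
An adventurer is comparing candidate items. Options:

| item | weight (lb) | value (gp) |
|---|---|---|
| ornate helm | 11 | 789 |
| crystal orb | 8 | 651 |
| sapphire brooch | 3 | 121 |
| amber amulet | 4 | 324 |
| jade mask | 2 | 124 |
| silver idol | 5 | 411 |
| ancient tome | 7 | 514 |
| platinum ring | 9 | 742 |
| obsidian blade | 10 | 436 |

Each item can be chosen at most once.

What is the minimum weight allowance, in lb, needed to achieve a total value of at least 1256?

16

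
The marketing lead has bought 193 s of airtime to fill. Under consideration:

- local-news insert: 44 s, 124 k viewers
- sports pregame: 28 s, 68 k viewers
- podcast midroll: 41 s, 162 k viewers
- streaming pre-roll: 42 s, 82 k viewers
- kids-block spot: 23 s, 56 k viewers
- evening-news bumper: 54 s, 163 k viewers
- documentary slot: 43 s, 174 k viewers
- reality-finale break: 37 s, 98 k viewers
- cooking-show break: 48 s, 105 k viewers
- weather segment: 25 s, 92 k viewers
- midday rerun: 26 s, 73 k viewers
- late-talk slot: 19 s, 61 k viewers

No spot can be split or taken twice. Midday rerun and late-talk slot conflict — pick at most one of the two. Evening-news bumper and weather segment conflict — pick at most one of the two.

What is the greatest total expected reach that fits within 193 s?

655

Taking sports pregame + podcast midroll + documentary slot + reality-finale break + weather segment + late-talk slot: 193 s used, 655 in expected reach.
Runner-up local-news insert + podcast midroll + documentary slot + reality-finale break + weather segment tops out at 650.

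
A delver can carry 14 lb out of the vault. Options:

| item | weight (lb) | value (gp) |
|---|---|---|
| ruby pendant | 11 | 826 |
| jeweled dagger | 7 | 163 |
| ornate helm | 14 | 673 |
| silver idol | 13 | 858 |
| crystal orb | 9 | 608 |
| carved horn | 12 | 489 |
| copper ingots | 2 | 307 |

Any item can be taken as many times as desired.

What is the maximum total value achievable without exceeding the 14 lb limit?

7×copper ingots uses 14 of the 14 lb and totals 2149.
Nothing else within 14 lb beats 2149.

2149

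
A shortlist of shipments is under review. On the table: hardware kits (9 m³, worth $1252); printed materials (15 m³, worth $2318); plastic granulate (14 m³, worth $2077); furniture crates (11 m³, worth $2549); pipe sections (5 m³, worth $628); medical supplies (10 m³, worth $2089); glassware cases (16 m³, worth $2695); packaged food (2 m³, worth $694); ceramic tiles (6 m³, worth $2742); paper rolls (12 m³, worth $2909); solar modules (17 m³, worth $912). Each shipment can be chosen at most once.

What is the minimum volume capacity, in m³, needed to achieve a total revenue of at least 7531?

28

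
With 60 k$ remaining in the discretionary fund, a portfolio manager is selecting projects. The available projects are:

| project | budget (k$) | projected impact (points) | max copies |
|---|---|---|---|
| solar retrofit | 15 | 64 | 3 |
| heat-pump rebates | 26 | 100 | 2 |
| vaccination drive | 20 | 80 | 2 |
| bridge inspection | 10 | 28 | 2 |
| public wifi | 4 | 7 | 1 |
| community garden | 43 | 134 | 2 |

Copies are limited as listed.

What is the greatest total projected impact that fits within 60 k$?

236

Filling by ratio: 3×solar retrofit + bridge inspection + public wifi for 227, with 1 k$ left unused.
Replace solar retrofit and public wifi with vaccination drive: the trade gains 9 net, giving 236 at 60 k$.
Every other selection either busts 60 k$ or exceeds an availability limit or fails to beat 236.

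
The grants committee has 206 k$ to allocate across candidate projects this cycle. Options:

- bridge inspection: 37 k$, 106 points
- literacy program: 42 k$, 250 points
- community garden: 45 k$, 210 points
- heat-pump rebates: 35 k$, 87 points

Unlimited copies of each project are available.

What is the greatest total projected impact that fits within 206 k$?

Density check — literacy program 5.95, community garden 4.67, bridge inspection 2.86, heat-pump rebates 2.49 are the best per k$.
Bridge inspection + 4×literacy program uses 205 of the 206 k$ and totals 1106.
The spare 1 k$ is too small for any remaining project, and no exchange beats 1106.

1106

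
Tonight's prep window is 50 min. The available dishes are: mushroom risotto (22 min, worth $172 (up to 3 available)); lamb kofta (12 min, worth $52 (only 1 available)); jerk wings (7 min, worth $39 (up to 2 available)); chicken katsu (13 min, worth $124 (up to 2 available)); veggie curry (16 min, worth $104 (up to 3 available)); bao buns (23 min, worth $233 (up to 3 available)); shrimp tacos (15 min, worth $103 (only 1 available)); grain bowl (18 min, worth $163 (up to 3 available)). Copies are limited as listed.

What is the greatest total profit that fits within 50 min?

481

Filling by ratio: 2×bao buns for 466, with 4 min left unused.
The 23 min tied up in bao buns is better spent on 2×chicken katsu — total rises to 481 (49 min).
Every other selection either busts 50 min or exceeds an availability limit or fails to beat 481.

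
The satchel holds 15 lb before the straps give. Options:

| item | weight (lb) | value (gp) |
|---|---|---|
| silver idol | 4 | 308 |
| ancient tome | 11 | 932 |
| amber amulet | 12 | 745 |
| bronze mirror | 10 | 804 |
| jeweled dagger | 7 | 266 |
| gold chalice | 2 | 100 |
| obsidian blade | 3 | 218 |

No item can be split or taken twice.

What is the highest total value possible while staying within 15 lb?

1240

Ranking by ratio (value/lb): ancient tome 84.73, bronze mirror 80.40, silver idol 77.00, obsidian blade 72.67.
Best packing: silver idol + ancient tome — 15 lb, 1240 total.
Next best is ancient tome + obsidian blade at 1150 (14 lb) — short by 90.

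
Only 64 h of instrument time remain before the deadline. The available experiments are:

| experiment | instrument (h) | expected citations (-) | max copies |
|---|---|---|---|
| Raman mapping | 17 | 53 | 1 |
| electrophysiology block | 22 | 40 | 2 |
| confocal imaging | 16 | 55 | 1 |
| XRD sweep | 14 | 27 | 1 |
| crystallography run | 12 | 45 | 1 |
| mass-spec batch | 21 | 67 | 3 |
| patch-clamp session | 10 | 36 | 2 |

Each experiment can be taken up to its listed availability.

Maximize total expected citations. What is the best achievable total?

A density-first pass picks confocal imaging + XRD sweep + crystallography run + 2×patch-clamp session — 199 at 62 h.
The 40 h tied up in confocal imaging and XRD sweep and patch-clamp session is better spent on 2×mass-spec batch — total rises to 215 (64 h).
Nothing else within 64 h beats 215.

215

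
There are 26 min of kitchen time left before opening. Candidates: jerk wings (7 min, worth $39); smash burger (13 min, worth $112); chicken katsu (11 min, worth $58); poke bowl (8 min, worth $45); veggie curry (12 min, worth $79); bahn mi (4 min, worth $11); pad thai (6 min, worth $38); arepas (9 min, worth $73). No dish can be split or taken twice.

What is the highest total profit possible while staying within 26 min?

Best packing: smash burger + bahn mi + arepas — 26 min, 196 total.
Runner-up smash burger + veggie curry tops out at 191.

196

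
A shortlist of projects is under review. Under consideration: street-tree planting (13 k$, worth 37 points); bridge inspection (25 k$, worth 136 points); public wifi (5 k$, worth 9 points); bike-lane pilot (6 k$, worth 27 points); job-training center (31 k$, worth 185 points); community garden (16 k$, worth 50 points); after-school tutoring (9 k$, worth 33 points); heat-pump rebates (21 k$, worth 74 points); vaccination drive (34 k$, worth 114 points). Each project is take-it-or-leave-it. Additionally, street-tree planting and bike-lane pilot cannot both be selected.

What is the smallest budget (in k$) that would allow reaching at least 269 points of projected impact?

Look for the lowest-budget combination reaching 269.
bridge inspection + job-training center: 321 projected impact at 56 k$.
Below 56 k$ the best achievable stays under 269.

56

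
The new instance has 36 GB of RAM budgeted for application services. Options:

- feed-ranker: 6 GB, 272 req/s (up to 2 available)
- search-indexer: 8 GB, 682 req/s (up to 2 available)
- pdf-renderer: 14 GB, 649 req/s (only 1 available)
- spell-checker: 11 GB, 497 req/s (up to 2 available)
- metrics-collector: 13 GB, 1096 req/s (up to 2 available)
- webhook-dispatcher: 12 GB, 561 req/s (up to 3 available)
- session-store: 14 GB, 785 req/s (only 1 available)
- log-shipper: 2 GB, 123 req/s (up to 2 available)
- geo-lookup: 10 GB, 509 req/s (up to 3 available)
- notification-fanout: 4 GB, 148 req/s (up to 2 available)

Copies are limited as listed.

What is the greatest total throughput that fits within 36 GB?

2997

Filling by ratio: 2×search-indexer + metrics-collector + 2×log-shipper for 2706, with 3 GB left unused.
The 10 GB tied up in search-indexer and log-shipper is better spent on metrics-collector — total rises to 2997 (36 GB).
That's the maximum — no swap from here does better than 2997.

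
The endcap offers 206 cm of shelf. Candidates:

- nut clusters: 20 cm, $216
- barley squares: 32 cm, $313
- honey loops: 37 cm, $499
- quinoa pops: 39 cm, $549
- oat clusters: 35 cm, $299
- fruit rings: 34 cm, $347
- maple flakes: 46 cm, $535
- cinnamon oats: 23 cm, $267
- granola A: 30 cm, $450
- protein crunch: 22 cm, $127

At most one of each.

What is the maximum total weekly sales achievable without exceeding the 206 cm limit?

2596

Density check — granola A 15.00, quinoa pops 14.08, honey loops 13.49, maple flakes 11.63 are the best per cm.
Filling by ratio: nut clusters + honey loops + quinoa pops + maple flakes + cinnamon oats + granola A for 2516, with 11 cm left unused.
Dropping cinnamon oats frees 23 cm; slotting in fruit rings (34 cm) lifts the total to 2596 at 206 cm.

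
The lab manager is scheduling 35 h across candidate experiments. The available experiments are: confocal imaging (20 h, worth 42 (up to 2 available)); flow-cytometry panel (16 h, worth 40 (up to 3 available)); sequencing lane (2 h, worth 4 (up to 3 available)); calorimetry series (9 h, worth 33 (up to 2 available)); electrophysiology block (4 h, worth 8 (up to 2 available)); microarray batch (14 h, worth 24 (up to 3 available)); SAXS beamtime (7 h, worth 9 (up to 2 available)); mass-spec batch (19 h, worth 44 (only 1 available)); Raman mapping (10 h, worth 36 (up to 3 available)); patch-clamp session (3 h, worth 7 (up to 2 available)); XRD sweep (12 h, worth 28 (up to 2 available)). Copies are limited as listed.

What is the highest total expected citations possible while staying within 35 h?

119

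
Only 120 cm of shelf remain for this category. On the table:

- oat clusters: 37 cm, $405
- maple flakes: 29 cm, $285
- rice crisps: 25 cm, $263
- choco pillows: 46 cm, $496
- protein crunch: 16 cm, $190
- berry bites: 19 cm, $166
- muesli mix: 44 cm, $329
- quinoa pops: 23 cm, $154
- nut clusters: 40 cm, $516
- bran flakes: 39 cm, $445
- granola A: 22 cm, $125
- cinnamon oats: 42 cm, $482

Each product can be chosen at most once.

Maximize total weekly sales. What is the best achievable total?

1414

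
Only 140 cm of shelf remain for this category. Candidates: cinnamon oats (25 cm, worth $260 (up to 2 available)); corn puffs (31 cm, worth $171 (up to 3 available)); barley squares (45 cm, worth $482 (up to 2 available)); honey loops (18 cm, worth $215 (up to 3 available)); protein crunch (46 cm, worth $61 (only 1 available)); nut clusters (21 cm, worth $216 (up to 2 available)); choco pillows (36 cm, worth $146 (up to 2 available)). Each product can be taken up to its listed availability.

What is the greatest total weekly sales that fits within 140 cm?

Density check — honey loops 11.94, barley squares 10.71, cinnamon oats 10.40 are the best per cm.
Filling by ratio: cinnamon oats + barley squares + 3×honey loops for 1387, with 16 cm left unused.
Dropping 3×honey loops frees 54 cm; slotting in cinnamon oats + barley squares (70 cm) lifts the total to 1484 at 140 cm.
Nothing else within 140 cm beats 1484.

1484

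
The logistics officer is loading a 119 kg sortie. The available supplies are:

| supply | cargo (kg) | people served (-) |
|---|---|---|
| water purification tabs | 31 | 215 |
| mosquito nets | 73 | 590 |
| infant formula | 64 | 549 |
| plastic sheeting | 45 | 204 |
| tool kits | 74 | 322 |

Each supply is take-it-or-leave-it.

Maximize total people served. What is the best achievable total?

By people served per kg: infant formula 8.58, mosquito nets 8.08, water purification tabs 6.94, plastic sheeting 4.53 lead.
Filling by ratio: water purification tabs + infant formula for 764, with 24 kg left unused.
The 64 kg tied up in infant formula is better spent on mosquito nets — total rises to 805 (104 kg).
That's the maximum — no swap from here does better than 805.

805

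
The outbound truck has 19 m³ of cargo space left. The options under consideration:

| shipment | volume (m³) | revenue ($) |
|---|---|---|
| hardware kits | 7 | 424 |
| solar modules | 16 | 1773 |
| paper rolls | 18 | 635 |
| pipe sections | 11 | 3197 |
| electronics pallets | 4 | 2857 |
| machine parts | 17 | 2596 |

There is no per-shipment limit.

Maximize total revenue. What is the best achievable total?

11428

Best packing: 4×electronics pallets — 16 m³, 11428 total.
No other feasible combination exceeds 11428.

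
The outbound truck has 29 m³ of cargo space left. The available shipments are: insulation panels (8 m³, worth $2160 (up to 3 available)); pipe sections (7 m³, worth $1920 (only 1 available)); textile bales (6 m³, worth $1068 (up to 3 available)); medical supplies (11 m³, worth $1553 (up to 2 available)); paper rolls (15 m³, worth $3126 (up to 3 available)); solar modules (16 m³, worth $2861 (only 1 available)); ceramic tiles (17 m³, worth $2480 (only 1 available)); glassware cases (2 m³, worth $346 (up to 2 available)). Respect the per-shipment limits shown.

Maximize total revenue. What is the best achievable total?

7308

2×insulation panels + pipe sections + textile bales uses 29 of the 29 m³ and totals 7308.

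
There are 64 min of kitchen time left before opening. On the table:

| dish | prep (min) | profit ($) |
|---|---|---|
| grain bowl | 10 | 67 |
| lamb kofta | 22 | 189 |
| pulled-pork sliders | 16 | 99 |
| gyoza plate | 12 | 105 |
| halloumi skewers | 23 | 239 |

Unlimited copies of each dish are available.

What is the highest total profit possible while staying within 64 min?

583

Gyoza plate + 2×halloumi skewers uses 58 of the 64 min and totals 583.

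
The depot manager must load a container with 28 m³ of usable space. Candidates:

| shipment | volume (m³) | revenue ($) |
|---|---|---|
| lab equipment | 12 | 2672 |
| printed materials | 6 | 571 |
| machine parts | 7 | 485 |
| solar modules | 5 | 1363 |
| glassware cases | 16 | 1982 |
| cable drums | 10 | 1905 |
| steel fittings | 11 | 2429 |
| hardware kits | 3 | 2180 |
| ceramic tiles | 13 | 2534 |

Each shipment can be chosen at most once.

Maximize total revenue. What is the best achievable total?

7386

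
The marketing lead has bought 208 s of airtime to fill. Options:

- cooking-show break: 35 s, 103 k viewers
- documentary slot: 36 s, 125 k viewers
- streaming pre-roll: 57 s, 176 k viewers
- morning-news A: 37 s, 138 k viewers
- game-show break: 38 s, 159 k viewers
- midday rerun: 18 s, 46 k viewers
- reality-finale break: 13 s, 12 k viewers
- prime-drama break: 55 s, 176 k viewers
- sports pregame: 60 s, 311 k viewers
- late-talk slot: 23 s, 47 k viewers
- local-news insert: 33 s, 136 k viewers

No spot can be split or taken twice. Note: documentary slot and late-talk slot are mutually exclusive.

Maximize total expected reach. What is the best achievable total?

869

By expected reach per s: sports pregame 5.18, game-show break 4.18, local-news insert 4.12, morning-news A 3.73 lead.
Documentary slot + morning-news A + game-show break + sports pregame + local-news insert uses 204 of the 208 s and totals 869.
The closest alternative, cooking-show break + morning-news A + game-show break + sports pregame + local-news insert, reaches only 847.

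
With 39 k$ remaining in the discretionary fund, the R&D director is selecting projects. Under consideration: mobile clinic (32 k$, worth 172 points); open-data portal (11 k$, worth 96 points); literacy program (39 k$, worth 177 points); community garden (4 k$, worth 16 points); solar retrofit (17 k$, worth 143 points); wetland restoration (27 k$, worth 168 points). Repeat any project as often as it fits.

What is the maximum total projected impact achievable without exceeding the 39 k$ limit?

Taking the top-ratio projects first gives 3×open-data portal + community garden for 304 (37 k$).
Replace open-data portal and community garden with solar retrofit: the trade gains 31 net, giving 335 at 39 k$.

335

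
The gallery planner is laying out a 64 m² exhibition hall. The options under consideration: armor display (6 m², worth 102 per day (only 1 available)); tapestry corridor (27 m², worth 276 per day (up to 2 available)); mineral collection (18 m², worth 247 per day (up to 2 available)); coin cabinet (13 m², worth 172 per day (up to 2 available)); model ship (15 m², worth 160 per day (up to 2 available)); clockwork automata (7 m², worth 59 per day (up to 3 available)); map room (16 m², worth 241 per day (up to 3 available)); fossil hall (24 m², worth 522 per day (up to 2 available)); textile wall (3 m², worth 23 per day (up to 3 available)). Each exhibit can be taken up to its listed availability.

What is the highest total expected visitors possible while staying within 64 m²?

Ranking by ratio (expected visitors/m²): fossil hall 21.75, armor display 17.00, map room 15.06.
Taking the top-ratio exhibits first gives armor display + clockwork automata + 2×fossil hall + textile wall for 1228 (64 m²).
The 16 m² tied up in armor display and clockwork automata and textile wall is better spent on map room — total rises to 1285 (64 m²).
Nothing else within 64 m² beats 1285.

1285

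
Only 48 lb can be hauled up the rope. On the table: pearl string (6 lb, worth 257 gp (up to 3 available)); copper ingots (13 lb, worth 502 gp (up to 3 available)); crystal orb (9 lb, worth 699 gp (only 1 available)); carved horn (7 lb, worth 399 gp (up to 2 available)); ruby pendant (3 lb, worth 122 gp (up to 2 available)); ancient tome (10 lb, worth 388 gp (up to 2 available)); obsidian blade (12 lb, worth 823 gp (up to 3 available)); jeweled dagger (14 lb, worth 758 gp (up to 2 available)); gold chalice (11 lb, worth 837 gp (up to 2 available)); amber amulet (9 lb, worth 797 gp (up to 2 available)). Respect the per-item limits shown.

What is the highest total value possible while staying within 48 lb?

3667

Ranking by ratio (value/lb): amber amulet 88.56, crystal orb 77.67, gold chalice 76.09, obsidian blade 68.58.
Greedy by ratio would take crystal orb + carved horn + ruby pendant + gold chalice + 2×amber amulet: 48 lb used, total 3651.
The 12 lb tied up in crystal orb and ruby pendant is better spent on gold chalice — total rises to 3667 (47 lb).
That's the maximum — no swap from here does better than 3667.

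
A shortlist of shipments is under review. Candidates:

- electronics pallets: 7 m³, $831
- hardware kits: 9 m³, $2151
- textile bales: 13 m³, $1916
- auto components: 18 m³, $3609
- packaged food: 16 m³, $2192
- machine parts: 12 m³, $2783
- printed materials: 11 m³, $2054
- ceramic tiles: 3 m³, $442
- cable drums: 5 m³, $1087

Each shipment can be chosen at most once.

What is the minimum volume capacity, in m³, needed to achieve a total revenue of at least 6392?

29

Minimise m³ subject to total revenue ≥ 6392.
hardware kits + machine parts + ceramic tiles + cable drums: 6463 revenue at 29 m³.
Any bundle with less than 29 m³ falls short of 6392.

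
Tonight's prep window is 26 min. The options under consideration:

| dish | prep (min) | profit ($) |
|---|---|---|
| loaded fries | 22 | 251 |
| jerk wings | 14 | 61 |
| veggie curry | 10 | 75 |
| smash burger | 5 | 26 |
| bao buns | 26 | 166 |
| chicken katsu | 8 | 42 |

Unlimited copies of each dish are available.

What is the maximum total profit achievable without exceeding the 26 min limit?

Ranking by ratio (profit/min): loaded fries 11.41, veggie curry 7.50, bao buns 6.38.
Loaded fries uses 22 of the 26 min and totals 251.

251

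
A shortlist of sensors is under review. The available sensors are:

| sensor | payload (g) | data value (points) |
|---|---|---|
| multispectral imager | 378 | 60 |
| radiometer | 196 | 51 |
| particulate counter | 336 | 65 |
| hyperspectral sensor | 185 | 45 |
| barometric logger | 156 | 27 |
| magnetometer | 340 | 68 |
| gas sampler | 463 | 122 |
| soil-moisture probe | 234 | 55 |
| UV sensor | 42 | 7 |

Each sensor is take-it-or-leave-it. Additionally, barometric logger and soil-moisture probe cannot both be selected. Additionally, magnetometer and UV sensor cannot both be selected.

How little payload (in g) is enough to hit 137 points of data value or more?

Look for the lowest-payload combination reaching 137.
radiometer + hyperspectral sensor + soil-moisture probe: 151 data value at 615 g.
Any bundle with less than 615 g falls short of 137.

615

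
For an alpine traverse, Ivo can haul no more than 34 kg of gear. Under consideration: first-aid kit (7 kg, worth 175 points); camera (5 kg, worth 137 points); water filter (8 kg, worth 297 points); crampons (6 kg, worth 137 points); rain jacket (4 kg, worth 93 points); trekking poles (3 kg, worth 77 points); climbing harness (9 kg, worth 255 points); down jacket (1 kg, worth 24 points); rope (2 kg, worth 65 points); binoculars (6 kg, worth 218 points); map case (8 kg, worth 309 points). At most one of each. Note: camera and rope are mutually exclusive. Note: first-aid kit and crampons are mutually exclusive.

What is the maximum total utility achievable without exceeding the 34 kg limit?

1168

By utility per kg: map case 38.62, water filter 37.12, binoculars 36.33, rope 32.50 lead.
Taking water filter + climbing harness + down jacket + rope + binoculars + map case: 34 kg used, 1168 in utility.
Every other selection either busts 34 kg or breaks a pairing rule or fails to beat 1168.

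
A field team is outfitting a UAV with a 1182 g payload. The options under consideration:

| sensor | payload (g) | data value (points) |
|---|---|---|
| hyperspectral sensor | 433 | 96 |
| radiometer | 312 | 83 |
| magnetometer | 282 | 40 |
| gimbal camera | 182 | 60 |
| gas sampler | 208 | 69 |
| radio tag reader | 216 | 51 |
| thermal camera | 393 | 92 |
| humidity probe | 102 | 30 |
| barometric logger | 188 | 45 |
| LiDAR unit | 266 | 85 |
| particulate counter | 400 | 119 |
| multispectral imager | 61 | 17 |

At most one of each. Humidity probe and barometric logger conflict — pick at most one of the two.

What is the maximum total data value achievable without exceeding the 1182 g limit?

363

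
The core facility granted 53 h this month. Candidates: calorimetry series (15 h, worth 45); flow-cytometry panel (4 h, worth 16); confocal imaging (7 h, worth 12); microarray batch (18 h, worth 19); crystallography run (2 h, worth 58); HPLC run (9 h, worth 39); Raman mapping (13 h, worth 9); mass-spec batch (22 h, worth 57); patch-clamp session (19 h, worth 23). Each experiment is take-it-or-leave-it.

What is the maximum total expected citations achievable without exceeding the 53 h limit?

Density check — crystallography run 29.00, HPLC run 4.33, flow-cytometry panel 4.00 are the best per h.
Taking calorimetry series + flow-cytometry panel + crystallography run + HPLC run + mass-spec batch: 52 h used, 215 in expected citations.
That's the maximum — no swap from here does better than 215.

215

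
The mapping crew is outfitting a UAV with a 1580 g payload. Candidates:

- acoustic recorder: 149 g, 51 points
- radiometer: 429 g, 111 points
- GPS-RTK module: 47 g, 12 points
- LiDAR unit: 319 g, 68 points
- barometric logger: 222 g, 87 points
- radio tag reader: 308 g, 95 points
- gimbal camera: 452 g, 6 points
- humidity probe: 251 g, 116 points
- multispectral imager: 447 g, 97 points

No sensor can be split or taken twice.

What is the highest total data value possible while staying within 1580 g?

Greedy by ratio would take acoustic recorder + radiometer + GPS-RTK module + barometric logger + radio tag reader + humidity probe: 1406 g used, total 472.
The 149 g tied up in acoustic recorder is better spent on LiDAR unit — total rises to 489 (1576 g).
Runner-up radiometer + LiDAR unit + barometric logger + radio tag reader + humidity probe tops out at 477.

489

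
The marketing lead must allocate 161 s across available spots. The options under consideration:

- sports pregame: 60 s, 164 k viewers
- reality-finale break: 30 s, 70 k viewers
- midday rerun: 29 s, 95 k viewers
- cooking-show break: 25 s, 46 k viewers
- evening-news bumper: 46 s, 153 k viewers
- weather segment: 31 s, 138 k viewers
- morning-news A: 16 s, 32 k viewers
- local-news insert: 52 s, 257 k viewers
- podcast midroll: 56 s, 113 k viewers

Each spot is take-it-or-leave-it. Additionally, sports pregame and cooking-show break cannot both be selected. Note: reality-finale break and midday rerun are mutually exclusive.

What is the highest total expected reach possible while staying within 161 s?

643

Best packing: midday rerun + evening-news bumper + weather segment + local-news insert — 158 s, 643 total.
The closest alternative, reality-finale break + evening-news bumper + weather segment + local-news insert, reaches only 618.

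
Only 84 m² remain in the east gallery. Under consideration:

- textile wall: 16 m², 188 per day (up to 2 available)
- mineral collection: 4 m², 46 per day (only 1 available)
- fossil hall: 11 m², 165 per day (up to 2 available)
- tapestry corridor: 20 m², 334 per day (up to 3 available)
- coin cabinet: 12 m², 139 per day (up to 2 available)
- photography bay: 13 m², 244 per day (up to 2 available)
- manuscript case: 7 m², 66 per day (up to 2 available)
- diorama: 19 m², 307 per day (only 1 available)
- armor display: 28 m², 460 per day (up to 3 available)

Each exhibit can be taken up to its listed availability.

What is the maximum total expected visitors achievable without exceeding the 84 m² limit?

1420

Greedy by ratio would take mineral collection + fossil hall + 2×tapestry corridor + 2×photography bay: 81 m² used, total 1367.
Replace mineral collection and 2×tapestry corridor with diorama + armor display: the trade gains 53 net, giving 1420 at 84 m².
No other feasible combination exceeds 1420.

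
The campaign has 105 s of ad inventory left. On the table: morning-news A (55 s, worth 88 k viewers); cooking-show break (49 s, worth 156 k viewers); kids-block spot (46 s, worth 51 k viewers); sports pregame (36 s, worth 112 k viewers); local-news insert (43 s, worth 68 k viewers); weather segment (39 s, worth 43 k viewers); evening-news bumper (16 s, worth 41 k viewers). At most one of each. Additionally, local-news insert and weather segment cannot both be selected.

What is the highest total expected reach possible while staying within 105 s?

Taking cooking-show break + sports pregame + evening-news bumper: 101 s used, 309 in expected reach.
That's the maximum — no feasible swap from here does better than 309.

309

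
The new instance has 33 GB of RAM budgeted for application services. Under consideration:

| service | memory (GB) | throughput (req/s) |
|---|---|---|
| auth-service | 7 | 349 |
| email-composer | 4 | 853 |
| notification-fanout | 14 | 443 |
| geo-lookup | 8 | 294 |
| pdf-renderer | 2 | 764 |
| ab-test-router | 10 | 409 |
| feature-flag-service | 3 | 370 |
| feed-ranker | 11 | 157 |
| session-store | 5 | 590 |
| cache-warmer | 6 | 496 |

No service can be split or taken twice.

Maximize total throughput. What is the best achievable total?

By throughput per GB: pdf-renderer 382.00, email-composer 213.25, feature-flag-service 123.33, session-store 118.00 lead.
Filling by ratio: auth-service + email-composer + pdf-renderer + feature-flag-service + session-store + cache-warmer for 3422, with 6 GB left unused.
Dropping auth-service frees 7 GB; slotting in ab-test-router (10 GB) lifts the total to 3482 at 30 GB.
Every other selection either busts 33 GB or fails to beat 3482.

3482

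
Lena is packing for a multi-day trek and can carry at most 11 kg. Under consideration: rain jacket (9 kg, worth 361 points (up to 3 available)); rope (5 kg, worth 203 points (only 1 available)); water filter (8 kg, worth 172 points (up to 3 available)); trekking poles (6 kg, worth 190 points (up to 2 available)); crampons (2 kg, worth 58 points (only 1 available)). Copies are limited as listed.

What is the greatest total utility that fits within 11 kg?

Density check — rope 40.60, rain jacket 40.11, trekking poles 31.67 are the best per kg.
A density-first pass picks rope + trekking poles — 393 at 11 kg.
Replace rope and trekking poles with rain jacket + crampons: the trade gains 26 net, giving 419 at 11 kg.

419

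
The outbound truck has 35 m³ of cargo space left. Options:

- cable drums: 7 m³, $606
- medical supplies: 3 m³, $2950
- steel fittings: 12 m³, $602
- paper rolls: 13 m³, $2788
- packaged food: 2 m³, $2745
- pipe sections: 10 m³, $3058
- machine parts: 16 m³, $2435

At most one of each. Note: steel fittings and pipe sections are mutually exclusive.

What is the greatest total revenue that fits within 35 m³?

12147

Best packing: cable drums + medical supplies + paper rolls + packaged food + pipe sections — 35 m³, 12147 total.
The closest alternative, medical supplies + paper rolls + packaged food + pipe sections, reaches only 11541.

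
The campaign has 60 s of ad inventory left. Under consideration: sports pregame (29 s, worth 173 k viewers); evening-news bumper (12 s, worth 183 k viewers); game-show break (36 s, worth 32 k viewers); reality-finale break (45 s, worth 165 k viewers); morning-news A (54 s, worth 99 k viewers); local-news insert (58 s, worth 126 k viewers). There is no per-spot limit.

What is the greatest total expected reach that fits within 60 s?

5×evening-news bumper uses 60 of the 60 s and totals 915.
Every other selection either busts 60 s or fails to beat 915.

915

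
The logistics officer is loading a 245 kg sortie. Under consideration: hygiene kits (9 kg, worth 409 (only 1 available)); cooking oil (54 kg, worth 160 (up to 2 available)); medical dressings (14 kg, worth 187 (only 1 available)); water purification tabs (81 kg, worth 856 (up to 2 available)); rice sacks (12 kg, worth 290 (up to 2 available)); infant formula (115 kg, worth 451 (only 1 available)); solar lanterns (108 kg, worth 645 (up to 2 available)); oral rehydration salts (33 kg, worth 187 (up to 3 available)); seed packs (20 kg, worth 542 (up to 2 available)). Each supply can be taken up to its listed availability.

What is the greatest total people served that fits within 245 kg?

3785

A density-first pass picks hygiene kits + medical dressings + water purification tabs + 2×rice sacks + 2×oral rehydration salts + 2×seed packs — 3490 at 234 kg.
Replace medical dressings and 2×oral rehydration salts with water purification tabs: the trade gains 295 net, giving 3785 at 235 kg.
That's the maximum — no swap from here does better than 3785.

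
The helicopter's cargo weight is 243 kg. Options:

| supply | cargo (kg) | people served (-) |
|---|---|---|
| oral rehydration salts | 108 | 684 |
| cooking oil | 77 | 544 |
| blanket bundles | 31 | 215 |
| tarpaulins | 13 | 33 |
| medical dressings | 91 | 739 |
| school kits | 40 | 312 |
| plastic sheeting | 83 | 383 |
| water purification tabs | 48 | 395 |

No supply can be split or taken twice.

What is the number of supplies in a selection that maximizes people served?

4

The maximum people served within 243 kg is 1810.
cooking oil + blanket bundles + medical dressings + school kits hits 1810 at 239 kg.
Any selection reaching 1810 contains exactly 4 supplies.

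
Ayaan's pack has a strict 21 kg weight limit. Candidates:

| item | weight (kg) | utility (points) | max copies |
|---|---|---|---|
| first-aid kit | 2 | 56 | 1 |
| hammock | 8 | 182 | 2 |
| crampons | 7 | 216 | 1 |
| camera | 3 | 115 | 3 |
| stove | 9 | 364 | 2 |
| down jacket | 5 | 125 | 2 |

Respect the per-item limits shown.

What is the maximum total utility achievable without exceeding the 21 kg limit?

The ratio ordering already packs tightly: camera + 2×stove, 21 kg, 843.
No other feasible combination exceeds 843.

843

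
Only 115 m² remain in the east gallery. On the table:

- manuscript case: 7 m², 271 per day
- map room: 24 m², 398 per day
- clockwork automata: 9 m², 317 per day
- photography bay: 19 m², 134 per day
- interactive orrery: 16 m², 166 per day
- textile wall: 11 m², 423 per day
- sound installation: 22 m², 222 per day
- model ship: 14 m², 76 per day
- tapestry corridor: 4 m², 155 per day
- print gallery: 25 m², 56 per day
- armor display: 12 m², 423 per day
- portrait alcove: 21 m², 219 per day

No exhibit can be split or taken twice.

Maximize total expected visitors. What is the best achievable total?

2428

Density check — tapestry corridor 38.75, manuscript case 38.71, textile wall 38.45, armor display 35.25 are the best per m².
The ratio heuristic lands on manuscript case + map room + clockwork automata + interactive orrery + textile wall + tapestry corridor + armor display + portrait alcove (2372) but leaves 11 m² idle.
Dropping interactive orrery frees 16 m²; slotting in sound installation (22 m²) lifts the total to 2428 at 110 m².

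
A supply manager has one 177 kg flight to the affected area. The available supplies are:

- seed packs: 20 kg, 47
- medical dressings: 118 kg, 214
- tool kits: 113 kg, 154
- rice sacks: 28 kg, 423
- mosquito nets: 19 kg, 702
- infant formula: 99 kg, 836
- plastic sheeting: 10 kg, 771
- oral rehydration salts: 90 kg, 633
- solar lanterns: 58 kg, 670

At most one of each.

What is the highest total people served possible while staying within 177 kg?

2779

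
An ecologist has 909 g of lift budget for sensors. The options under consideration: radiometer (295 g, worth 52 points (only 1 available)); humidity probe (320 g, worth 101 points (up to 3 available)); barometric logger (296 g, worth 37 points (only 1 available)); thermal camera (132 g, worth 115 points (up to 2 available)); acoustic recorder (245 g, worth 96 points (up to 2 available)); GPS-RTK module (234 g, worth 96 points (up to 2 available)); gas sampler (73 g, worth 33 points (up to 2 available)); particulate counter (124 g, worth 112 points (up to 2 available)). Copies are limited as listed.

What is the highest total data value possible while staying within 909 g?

616

Best packing: 2×thermal camera + GPS-RTK module + 2×gas sampler + 2×particulate counter — 892 g, 616 total.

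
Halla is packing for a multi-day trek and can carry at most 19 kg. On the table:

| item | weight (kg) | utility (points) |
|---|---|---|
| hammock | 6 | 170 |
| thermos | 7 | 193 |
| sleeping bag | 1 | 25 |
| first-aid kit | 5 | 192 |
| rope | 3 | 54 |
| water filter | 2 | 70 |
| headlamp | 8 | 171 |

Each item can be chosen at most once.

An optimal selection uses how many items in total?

The maximum utility within 19 kg is 580.
One optimal bundle: hammock + thermos + sleeping bag + first-aid kit (19 kg).
Any selection reaching 580 contains exactly 4 items.

4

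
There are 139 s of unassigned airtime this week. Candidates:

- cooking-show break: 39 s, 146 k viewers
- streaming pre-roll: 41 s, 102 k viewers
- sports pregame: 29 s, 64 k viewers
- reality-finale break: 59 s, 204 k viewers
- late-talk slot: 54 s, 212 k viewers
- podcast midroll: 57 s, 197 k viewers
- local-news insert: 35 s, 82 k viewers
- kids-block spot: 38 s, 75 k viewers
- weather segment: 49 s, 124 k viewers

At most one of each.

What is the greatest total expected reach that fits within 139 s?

460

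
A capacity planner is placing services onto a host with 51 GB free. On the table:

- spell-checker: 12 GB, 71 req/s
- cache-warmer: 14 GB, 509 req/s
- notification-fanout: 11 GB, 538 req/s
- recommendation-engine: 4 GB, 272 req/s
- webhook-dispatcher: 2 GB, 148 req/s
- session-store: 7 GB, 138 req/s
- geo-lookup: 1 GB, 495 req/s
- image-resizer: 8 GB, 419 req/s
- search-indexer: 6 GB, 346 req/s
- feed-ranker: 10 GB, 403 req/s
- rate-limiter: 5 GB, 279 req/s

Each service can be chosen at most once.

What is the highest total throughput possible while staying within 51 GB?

3006

Ranking by ratio (throughput/GB): geo-lookup 495.00, webhook-dispatcher 74.00, recommendation-engine 68.00.
Taking the top-ratio services first gives notification-fanout + recommendation-engine + webhook-dispatcher + geo-lookup + image-resizer + search-indexer + feed-ranker + rate-limiter for 2900 (47 GB).
Replace feed-ranker with cache-warmer: the trade gains 106 net, giving 3006 at 51 GB.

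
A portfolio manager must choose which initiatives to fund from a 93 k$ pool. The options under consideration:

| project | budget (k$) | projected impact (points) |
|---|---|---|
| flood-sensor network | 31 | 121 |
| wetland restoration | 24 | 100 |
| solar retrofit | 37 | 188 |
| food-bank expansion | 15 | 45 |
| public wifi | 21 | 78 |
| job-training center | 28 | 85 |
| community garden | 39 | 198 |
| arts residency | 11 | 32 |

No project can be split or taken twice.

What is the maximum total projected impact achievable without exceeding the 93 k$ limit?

431

Solar retrofit + food-bank expansion + community garden uses 91 of the 93 k$ and totals 431.
Nothing else within 93 k$ beats 431.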